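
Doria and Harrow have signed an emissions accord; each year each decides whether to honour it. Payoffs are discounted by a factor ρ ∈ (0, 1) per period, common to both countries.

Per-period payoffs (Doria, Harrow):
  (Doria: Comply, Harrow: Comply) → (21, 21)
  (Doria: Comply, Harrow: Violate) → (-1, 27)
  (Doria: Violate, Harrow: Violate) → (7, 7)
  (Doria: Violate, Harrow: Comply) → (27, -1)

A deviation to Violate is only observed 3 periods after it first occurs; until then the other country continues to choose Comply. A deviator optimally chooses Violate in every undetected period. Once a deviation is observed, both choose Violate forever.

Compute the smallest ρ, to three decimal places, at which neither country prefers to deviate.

A deviator earns 27 for 3 periods, then 7 forever; cooperating earns 21 forever. Multiplying the IC by (1−ρ):
21 ≥ 27(1−ρ^3) + 7ρ^3, so 20·ρ^3 ≥ 6 and ρ^3 ≥ 3/10.
ρ ≥ (3/10)^(1/3) ≈ 0.669.

0.669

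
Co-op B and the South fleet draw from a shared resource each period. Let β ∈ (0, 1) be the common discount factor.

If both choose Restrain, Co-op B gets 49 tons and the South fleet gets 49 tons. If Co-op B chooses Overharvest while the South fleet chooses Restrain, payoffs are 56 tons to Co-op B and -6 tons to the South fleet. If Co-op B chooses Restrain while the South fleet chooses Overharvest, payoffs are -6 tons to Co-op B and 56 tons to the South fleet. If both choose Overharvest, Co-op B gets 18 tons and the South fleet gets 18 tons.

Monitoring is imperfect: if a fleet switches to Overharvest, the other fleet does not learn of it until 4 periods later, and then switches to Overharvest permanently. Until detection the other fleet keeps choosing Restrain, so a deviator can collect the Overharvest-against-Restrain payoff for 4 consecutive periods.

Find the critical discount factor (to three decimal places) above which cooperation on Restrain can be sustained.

Deviating for the 4 undetected periods gains 56−49 = 7 per period over cooperation, then loses 49−18 = 31 per period forever once punishment starts.
Gain: 7(1 + β + … + β^3); loss: 31·β^4/(1−β).
No profitable deviation ⇔ 7(1−β^4) ≤ 31·β^4, i.e. β^4 ≥ 7/(7+31) = 7/38.
Hence β ≥ (7/38)^(1/4) ≈ 0.655.

0.655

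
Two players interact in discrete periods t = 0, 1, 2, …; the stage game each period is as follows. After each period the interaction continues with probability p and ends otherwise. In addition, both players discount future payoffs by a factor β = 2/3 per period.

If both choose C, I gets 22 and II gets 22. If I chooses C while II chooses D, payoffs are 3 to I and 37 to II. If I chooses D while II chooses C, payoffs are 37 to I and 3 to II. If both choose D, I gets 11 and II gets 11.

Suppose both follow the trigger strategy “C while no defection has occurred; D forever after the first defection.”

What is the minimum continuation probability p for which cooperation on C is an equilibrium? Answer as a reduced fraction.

With continuation probability p and discount β, the effective per-period discount factor is βp.
Grim-trigger IC: βp ≥ (37−22)/(37−11) = 15/26.
So p ≥ (15/26)/(2/3) = 45/52.

45/52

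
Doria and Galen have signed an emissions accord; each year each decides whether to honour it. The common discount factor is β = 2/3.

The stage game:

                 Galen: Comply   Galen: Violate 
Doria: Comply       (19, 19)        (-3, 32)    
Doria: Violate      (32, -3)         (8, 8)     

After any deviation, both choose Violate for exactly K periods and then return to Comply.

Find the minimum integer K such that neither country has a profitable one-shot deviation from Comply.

IC: β(1−β^K)/(1−β) ≥ (32−19)/(19−8) = 13/11.
With β = 2/3: need 1 − β^K ≥ 13/11·(1−2/3)/(2/3), i.e. β^K ≤ 0.4091.
Since (2/3)^2 = 0.4444 and (2/3)^3 = 0.2963, the smallest such K is 3.

3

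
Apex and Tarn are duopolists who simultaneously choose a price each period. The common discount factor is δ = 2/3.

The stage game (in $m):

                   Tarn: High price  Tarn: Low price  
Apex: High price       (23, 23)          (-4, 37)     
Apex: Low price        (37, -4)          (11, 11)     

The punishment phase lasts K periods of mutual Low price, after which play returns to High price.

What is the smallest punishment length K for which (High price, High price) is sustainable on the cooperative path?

3

No profitable deviation requires (23−11)(δ+…+δ^K) ≥ 37−23, i.e. δ+…+δ^K ≥ 7/6 ≈ 1.1667.
With δ = 2/3, the partial sums are K=1: 0.6667, K=2: 1.1111, K=3: 1.4074.
K = 3 is the first length at which the sum reaches 1.1667.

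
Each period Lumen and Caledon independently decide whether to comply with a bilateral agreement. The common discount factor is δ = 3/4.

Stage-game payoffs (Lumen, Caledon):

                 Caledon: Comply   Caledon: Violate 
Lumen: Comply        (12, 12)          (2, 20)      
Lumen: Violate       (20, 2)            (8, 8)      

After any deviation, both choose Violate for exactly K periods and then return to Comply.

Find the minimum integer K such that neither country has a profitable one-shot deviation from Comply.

4

Need Σ_{k=1}^{K} δ^k ≥ (20−12)/(12−8) = 2.0000 at δ = 3/4.
At K = 3 the sum is 1.7344 < 2.0000; at K = 4 it is 2.0508 ≥ 2.0000.
So the minimum punishment length is K = 4.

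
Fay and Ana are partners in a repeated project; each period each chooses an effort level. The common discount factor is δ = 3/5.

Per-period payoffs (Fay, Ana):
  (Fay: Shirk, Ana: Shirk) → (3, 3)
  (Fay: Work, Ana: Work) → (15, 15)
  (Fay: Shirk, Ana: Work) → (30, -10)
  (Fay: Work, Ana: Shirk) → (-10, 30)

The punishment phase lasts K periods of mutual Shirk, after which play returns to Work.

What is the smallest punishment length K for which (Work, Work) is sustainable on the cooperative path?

No profitable deviation requires (15−3)(δ+…+δ^K) ≥ 30−15, i.e. δ+…+δ^K ≥ 5/4 ≈ 1.2500.
With δ = 3/5, the partial sums are K=1: 0.6000, K=2: 0.9600, K=3: 1.1760, K=4: 1.3056.
K = 4 is the first length at which the sum reaches 1.2500.

4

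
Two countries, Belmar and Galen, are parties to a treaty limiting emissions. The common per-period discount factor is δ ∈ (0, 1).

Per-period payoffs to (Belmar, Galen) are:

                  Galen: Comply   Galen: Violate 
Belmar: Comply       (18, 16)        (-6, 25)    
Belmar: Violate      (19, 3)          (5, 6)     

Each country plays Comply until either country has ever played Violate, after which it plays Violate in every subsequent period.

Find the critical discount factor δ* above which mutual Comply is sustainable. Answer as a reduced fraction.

9/19

Belmar: cooperation gives 18 each period; deviation gives 19 once then 5 forever.
  18/(1−δ) ≥ 19 + 5δ/(1−δ) ⇒ δ ≥ 1/14.
Galen: cooperation gives 16 each period; deviation gives 25 once then 6 forever.
  δ ≥ 9/19.
Both must hold, so the binding constraint is Galen's: δ ≥ 9/19.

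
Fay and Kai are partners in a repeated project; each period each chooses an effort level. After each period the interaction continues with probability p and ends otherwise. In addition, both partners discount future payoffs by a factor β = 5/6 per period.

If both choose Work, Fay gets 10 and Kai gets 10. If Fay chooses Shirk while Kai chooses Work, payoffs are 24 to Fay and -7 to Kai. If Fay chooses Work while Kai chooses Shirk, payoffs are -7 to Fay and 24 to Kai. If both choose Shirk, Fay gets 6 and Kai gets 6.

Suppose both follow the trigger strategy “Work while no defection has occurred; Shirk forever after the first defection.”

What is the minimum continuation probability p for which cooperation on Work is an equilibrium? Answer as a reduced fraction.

With continuation probability p and discount β, the effective per-period discount factor is βp.
Grim-trigger IC: βp ≥ (24−10)/(24−6) = 7/9.
So p ≥ (7/9)/(5/6) = 14/15.

14/15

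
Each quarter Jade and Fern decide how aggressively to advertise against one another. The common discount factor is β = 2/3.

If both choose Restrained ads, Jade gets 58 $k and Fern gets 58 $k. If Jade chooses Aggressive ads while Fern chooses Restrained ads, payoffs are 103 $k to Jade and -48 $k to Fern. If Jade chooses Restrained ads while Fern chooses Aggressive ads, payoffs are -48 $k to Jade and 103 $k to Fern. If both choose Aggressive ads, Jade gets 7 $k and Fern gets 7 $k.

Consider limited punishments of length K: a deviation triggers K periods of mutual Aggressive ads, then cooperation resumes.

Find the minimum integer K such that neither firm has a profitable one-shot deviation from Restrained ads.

2

IC: β(1−β^K)/(1−β) ≥ (103−58)/(58−7) = 15/17.
With β = 2/3: need 1 − β^K ≥ 15/17·(1−2/3)/(2/3), i.e. β^K ≤ 0.5588.
Since (2/3)^1 = 0.6667 and (2/3)^2 = 0.4444, the smallest such K is 2.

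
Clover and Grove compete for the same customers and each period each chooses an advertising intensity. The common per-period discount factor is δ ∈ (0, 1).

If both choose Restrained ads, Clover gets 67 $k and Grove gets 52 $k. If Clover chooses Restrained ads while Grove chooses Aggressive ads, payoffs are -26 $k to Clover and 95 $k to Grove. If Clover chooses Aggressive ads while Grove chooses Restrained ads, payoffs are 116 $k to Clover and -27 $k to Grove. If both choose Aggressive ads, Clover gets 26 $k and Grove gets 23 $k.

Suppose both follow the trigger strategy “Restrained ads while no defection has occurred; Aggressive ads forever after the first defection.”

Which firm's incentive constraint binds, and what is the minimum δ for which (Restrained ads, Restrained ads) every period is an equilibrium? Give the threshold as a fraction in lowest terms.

Grove; δ ≥ 43/72

Clover's threshold: (116−67)/(116−26) = 49/90.
Grove's threshold: (95−52)/(95−23) = 43/72.
49/90 < 43/72, so Grove binds and δ* = 43/72.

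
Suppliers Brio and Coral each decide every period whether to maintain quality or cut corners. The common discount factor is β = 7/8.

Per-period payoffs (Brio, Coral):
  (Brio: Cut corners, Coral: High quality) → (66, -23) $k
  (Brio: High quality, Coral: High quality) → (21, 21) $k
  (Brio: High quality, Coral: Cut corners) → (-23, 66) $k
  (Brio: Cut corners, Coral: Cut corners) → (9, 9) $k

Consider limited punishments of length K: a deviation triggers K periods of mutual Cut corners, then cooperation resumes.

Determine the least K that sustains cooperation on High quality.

6

Need Σ_{k=1}^{K} β^k ≥ (66−21)/(21−9) = 3.7500 at β = 7/8.
At K = 5 the sum is 3.4096 < 3.7500; at K = 6 it is 3.8584 ≥ 3.7500.
So the minimum punishment length is K = 6.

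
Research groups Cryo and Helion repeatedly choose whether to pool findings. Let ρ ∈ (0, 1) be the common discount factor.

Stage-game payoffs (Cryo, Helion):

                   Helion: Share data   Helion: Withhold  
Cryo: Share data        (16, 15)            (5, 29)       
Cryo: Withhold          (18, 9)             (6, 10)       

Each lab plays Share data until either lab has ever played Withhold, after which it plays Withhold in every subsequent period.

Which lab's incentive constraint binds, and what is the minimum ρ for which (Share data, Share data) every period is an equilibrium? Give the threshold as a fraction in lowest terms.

Cryo: cooperation gives 16 each period; deviation gives 18 once then 6 forever.
  16/(1−ρ) ≥ 18 + 6ρ/(1−ρ) ⇒ ρ ≥ 2/12 = 1/6.
Helion: cooperation gives 15 each period; deviation gives 29 once then 10 forever.
  ρ ≥ 14/19.
Both must hold, so the binding constraint is Helion's: ρ ≥ 14/19.

Helion; ρ ≥ 14/19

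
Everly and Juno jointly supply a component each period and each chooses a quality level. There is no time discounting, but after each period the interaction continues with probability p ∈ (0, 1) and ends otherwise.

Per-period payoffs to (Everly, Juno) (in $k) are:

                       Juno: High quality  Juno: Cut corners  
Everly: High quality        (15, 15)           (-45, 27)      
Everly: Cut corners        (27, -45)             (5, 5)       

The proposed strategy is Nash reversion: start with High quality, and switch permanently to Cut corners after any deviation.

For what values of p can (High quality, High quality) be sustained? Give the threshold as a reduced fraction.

6/11

With no time discounting, the continuation probability p plays the role of the discount factor.
Grim-trigger IC: 15/(1−p) ≥ 27 + 5p/(1−p) ⇒ p ≥ (27−15)/(27−5) = 6/11.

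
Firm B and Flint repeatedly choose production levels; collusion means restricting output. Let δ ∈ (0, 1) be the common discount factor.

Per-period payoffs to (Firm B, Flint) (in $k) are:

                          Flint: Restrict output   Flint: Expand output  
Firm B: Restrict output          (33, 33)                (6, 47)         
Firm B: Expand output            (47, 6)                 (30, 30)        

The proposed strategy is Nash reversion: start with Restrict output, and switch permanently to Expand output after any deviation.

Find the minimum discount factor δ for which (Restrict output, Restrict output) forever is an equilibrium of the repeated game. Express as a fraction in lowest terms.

33/(1−δ) ≥ 47 + 30δ/(1−δ)
33 ≥ 47 − 17δ
δ ≥ 14/17.

14/17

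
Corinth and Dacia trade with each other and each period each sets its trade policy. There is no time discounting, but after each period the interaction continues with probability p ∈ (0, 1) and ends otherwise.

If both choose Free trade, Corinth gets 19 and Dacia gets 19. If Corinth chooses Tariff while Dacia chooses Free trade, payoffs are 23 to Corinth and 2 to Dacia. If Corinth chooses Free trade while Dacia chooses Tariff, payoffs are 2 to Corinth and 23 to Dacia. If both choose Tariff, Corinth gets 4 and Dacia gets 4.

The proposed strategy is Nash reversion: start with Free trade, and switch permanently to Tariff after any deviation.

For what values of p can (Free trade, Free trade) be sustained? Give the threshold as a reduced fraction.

4/19

With no time discounting, the continuation probability p plays the role of the discount factor.
Grim-trigger IC: 19/(1−p) ≥ 23 + 4p/(1−p) ⇒ p ≥ (23−19)/(23−4) = 4/19.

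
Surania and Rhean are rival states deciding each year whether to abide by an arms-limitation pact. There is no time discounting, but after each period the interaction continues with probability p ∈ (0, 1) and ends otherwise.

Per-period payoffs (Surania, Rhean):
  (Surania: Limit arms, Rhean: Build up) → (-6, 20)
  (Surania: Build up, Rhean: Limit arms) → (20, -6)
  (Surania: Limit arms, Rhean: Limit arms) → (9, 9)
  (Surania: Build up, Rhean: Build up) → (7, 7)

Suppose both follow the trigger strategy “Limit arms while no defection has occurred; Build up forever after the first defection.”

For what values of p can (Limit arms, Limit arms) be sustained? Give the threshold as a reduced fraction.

11/13

Expected cooperation value is 9 + p·9 + p²·9 + … = 9/(1−p); deviation gives 20 + p·7/(1−p).
9 ≥ 20(1−p) + 7p ⇒ 13p ≥ 11 ⇒ p ≥ 11/13.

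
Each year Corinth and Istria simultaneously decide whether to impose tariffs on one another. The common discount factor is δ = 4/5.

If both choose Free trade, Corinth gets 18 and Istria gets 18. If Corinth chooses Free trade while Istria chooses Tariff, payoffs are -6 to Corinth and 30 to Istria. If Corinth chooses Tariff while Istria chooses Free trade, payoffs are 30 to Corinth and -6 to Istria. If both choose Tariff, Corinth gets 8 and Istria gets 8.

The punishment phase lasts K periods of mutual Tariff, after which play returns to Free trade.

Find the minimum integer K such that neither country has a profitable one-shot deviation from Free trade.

No profitable deviation requires (18−8)(δ+…+δ^K) ≥ 30−18, i.e. δ+…+δ^K ≥ 6/5 ≈ 1.2000.
With δ = 4/5, the partial sums are K=1: 0.8000, K=2: 1.4400.
K = 2 is the first length at which the sum reaches 1.2000.

2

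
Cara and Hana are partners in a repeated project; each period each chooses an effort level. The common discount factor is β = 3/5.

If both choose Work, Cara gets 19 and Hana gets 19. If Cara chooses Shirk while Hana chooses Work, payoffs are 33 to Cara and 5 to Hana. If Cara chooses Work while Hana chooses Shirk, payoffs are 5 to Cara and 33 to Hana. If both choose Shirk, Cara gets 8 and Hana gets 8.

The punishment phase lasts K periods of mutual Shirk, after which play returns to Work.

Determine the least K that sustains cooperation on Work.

No profitable deviation requires (19−8)(β+…+β^K) ≥ 33−19, i.e. β+…+β^K ≥ 14/11 ≈ 1.2727.
With β = 3/5, the partial sums are K=1: 0.6000, K=2: 0.9600, K=3: 1.1760, K=4: 1.3056.
K = 4 is the first length at which the sum reaches 1.2727.

4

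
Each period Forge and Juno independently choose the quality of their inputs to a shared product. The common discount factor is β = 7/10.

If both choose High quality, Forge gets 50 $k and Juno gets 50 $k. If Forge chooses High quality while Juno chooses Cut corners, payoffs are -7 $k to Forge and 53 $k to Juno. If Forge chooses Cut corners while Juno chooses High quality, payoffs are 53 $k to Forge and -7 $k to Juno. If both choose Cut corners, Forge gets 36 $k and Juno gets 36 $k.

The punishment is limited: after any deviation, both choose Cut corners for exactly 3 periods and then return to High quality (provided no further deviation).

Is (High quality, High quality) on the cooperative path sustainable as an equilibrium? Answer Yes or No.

IC: β+…+β^3 ≥ (53−50)/(50−36) = 3/14.
At β = 7/10: partial sum = 1.5330 ≥ 0.2143. Cooperation sustainable.

Yes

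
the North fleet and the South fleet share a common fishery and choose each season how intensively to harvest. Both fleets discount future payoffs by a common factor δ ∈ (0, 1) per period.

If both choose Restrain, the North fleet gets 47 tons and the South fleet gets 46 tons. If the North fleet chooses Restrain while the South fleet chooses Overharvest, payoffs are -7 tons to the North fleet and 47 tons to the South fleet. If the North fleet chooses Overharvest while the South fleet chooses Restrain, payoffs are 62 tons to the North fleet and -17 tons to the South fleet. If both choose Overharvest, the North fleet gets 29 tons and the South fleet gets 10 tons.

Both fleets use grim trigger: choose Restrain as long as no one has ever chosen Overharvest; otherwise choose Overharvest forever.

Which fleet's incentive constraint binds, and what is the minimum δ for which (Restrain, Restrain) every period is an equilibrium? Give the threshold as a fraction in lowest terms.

For the North fleet: deviation gain 62−47 = 15, per-period punishment loss 47−29 = 18. IC gives δ ≥ 15/33 = 5/11.
For the South fleet: gain 1, loss 36 per period, so δ ≥ 1/37.
The tighter constraint is the North fleet's, so cooperation needs δ ≥ 5/11.

the North fleet; δ ≥ 5/11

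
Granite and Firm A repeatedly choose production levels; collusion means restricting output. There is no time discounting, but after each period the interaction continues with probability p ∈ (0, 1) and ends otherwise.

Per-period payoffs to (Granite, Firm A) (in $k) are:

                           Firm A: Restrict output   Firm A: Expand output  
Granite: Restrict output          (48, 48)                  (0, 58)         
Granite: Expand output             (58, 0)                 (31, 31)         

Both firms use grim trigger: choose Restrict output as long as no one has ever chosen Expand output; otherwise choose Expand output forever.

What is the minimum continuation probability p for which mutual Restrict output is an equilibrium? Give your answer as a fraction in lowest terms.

10/27

Expected cooperation value is 48 + p·48 + p²·48 + … = 48/(1−p); deviation gives 58 + p·31/(1−p).
48 ≥ 58(1−p) + 31p ⇒ 27p ≥ 10 ⇒ p ≥ 10/27.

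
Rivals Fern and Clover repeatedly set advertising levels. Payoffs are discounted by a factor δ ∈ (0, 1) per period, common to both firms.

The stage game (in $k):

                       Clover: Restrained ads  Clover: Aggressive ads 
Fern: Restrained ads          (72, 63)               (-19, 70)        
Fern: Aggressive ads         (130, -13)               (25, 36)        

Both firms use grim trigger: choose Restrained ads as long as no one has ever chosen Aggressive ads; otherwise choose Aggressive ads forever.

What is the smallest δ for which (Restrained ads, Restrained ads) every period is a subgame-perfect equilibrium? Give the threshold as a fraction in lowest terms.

Fern's threshold: (130−72)/(130−25) = 58/105.
Clover's threshold: (70−63)/(70−36) = 7/34.
58/105 > 7/34, so Fern binds and δ* = 58/105.

58/105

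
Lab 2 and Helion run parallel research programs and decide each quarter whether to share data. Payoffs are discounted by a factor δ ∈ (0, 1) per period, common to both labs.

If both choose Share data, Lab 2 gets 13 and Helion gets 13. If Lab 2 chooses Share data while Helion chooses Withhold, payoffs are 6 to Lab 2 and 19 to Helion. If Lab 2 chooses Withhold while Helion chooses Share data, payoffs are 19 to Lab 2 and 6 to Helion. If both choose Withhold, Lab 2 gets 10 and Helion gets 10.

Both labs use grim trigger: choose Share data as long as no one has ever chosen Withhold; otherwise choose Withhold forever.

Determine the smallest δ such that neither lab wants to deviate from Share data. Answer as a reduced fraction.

13/(1−δ) ≥ 19 + 10δ/(1−δ)
13 ≥ 19 − 9δ
δ ≥ 6/9 = 2/3.

2/3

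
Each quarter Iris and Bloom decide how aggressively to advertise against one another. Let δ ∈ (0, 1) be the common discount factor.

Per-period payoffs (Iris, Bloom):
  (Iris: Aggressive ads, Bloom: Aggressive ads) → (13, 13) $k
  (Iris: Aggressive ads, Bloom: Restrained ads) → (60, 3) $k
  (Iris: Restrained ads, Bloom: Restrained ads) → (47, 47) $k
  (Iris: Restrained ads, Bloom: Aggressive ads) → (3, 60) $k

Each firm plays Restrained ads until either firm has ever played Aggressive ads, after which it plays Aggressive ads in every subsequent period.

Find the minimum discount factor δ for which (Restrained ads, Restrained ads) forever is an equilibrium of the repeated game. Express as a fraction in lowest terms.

13/47

Under grim trigger the critical discount factor is (T−C)/(T−P) with T = 60, C = 47, P = 13.
δ* = (60−47)/(60−13) = 13/47.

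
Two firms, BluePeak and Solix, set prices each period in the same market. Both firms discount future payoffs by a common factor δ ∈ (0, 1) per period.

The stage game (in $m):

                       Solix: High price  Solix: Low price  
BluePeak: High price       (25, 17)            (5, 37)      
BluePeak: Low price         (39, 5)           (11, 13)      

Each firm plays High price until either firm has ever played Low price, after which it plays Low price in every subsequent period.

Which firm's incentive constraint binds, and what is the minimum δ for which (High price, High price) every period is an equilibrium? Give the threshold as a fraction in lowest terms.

For BluePeak: deviation gain 39−25 = 14, per-period punishment loss 25−11 = 14. IC gives δ ≥ 14/28 = 1/2.
For Solix: gain 20, loss 4 per period, so δ ≥ 20/24 = 5/6.
The tighter constraint is Solix's, so cooperation needs δ ≥ 5/6.

Solix; δ ≥ 5/6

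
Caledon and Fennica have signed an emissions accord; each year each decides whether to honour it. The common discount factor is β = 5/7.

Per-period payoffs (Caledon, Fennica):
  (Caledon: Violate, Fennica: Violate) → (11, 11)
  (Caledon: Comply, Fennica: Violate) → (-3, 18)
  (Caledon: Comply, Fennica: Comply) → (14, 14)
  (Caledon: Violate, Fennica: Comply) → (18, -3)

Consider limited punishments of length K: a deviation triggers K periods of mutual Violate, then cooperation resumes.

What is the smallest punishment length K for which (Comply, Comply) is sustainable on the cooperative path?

3

No profitable deviation requires (14−11)(β+…+β^K) ≥ 18−14, i.e. β+…+β^K ≥ 4/3 ≈ 1.3333.
With β = 5/7, the partial sums are K=1: 0.7143, K=2: 1.2245, K=3: 1.5889.
K = 3 is the first length at which the sum reaches 1.3333.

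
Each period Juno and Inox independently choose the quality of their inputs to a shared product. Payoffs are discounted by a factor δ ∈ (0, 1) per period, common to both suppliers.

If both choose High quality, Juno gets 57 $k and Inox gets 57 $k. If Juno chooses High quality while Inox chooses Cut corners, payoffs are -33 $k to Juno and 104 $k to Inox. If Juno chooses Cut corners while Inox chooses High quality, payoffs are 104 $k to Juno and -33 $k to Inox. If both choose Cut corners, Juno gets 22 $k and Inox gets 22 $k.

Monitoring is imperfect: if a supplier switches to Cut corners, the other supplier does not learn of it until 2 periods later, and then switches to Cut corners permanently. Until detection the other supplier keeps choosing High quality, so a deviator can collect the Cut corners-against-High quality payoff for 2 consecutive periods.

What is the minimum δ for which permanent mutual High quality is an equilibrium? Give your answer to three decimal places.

The best deviation is to choose Cut corners for all 2 undetected periods, earning 104 each, then 22 forever once detected.
Deviation value: 104(1−δ^2)/(1−δ) + 22δ^2/(1−δ); cooperation value: 57/(1−δ).
IC: 57 ≥ 104(1−δ^2) + 22δ^2 = 104 − 82δ^2.
So δ^2 ≥ 47/82, giving δ ≥ (47/82)^(1/2) ≈ 0.757.

0.757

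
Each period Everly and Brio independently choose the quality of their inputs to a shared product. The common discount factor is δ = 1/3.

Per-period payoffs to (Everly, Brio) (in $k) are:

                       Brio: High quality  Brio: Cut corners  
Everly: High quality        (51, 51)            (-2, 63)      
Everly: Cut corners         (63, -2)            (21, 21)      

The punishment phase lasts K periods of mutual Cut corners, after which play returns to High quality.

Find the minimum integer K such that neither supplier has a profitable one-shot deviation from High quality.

2

IC: δ(1−δ^K)/(1−δ) ≥ (63−51)/(51−21) = 2/5.
With δ = 1/3: need 1 − δ^K ≥ 2/5·(1−1/3)/(1/3), i.e. δ^K ≤ 0.2000.
Since (1/3)^1 = 0.3333 and (1/3)^2 = 0.1111, the smallest such K is 2.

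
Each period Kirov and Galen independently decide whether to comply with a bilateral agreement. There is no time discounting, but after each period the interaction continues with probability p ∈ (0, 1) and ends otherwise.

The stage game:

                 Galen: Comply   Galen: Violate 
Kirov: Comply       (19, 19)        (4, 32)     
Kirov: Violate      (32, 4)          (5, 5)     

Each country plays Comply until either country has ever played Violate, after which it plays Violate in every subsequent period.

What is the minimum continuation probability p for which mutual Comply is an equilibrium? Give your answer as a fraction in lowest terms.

13/27

With no time discounting, the continuation probability p plays the role of the discount factor.
Grim-trigger IC: 19/(1−p) ≥ 32 + 5p/(1−p) ⇒ p ≥ (32−19)/(32−5) = 13/27.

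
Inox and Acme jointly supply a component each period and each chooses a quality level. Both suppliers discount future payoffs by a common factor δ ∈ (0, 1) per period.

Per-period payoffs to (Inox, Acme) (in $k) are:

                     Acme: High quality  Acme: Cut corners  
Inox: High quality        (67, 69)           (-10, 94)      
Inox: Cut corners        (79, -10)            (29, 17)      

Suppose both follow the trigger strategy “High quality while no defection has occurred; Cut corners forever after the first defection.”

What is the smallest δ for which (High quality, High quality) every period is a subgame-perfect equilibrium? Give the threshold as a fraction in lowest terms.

25/77

For Inox: deviation gain 79−67 = 12, per-period punishment loss 67−29 = 38. IC gives δ ≥ 12/50 = 6/25.
For Acme: gain 25, loss 52 per period, so δ ≥ 25/77.
The tighter constraint is Acme's, so cooperation needs δ ≥ 25/77.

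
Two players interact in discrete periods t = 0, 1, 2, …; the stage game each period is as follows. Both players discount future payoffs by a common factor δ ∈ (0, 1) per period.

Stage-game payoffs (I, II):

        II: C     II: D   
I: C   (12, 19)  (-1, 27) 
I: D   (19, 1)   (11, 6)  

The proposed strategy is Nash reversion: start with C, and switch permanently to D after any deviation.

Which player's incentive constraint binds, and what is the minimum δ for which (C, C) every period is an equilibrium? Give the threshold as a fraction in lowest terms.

For I: deviation gain 19−12 = 7, per-period punishment loss 12−11 = 1. IC gives δ ≥ 7/8.
For II: gain 8, loss 13 per period, so δ ≥ 8/21.
The tighter constraint is I's, so cooperation needs δ ≥ 7/8.

I; δ ≥ 7/8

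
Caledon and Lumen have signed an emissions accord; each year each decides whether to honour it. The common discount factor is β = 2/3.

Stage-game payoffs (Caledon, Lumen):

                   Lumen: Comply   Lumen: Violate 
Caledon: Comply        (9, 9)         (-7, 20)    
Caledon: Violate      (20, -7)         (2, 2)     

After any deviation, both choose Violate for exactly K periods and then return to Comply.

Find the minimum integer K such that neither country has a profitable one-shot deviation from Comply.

4

Need Σ_{k=1}^{K} β^k ≥ (20−9)/(9−2) = 1.5714 at β = 2/3.
At K = 3 the sum is 1.4074 < 1.5714; at K = 4 it is 1.6049 ≥ 1.5714.
So the minimum punishment length is K = 4.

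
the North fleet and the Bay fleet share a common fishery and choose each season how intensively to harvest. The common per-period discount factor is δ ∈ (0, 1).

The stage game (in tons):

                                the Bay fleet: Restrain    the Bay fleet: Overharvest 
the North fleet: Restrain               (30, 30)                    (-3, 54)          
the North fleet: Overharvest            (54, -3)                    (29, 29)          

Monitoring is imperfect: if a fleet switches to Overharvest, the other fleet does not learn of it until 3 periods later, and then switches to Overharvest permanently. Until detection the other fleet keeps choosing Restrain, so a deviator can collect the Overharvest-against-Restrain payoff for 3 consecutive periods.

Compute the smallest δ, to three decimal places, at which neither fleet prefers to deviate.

0.986

Deviating for the 3 undetected periods gains 54−30 = 24 per period over cooperation, then loses 30−29 = 1 per period forever once punishment starts.
Gain: 24(1 + δ + … + δ^2); loss: 1·δ^3/(1−δ).
No profitable deviation ⇔ 24(1−δ^3) ≤ 1·δ^3, i.e. δ^3 ≥ 24/(24+1) = 24/25.
Hence δ ≥ (24/25)^(1/3) ≈ 0.986.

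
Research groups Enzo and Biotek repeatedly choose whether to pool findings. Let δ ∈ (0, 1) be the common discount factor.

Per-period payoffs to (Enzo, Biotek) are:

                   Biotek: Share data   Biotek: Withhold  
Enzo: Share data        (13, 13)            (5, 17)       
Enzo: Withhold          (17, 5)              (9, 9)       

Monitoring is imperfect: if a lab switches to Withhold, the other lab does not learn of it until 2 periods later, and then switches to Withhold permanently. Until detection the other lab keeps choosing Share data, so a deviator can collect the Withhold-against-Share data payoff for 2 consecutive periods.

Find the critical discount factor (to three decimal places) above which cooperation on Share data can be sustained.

A deviator earns 17 for 2 periods, then 9 forever; cooperating earns 13 forever. Multiplying the IC by (1−δ):
13 ≥ 17(1−δ^2) + 9δ^2, so 8·δ^2 ≥ 4 and δ^2 ≥ 1/2.
δ ≥ (1/2)^(1/2) ≈ 0.707.

0.707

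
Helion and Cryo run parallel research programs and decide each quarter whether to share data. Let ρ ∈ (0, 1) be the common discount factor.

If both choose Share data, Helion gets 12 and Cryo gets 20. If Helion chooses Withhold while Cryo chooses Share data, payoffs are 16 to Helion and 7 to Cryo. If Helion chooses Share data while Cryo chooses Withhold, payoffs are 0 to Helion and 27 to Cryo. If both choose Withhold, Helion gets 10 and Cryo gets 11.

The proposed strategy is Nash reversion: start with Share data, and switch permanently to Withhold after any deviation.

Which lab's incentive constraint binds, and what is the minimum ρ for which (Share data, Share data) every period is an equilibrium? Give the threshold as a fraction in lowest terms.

Helion; ρ ≥ 2/3

Helion: cooperation gives 12 each period; deviation gives 16 once then 10 forever.
  12/(1−ρ) ≥ 16 + 10ρ/(1−ρ) ⇒ ρ ≥ 4/6 = 2/3.
Cryo: cooperation gives 20 each period; deviation gives 27 once then 11 forever.
  ρ ≥ 7/16.
Both must hold, so the binding constraint is Helion's: ρ ≥ 2/3.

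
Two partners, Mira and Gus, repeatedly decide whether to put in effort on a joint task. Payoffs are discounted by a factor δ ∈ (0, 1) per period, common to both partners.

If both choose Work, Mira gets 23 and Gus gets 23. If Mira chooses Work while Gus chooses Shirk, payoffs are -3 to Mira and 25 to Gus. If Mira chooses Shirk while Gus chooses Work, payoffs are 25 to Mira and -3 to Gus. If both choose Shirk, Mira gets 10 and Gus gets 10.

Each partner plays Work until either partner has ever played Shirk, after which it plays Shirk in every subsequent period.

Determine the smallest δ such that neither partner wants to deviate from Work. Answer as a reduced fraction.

23/(1−δ) ≥ 25 + 10δ/(1−δ)
23 ≥ 25 − 15δ
δ ≥ 2/15.

2/15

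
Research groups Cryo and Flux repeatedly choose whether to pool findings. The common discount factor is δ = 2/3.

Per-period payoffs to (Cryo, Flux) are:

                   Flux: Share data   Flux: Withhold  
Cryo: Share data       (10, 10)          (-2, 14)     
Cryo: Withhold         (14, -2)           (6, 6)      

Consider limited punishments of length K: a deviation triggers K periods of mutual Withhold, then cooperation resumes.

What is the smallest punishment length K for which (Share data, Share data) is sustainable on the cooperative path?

IC: δ(1−δ^K)/(1−δ) ≥ (14−10)/(10−6) = 1.
With δ = 2/3: need 1 − δ^K ≥ 1·(1−2/3)/(2/3), i.e. δ^K ≤ 0.5000.
Since (2/3)^1 = 0.6667 and (2/3)^2 = 0.4444, the smallest such K is 2.

2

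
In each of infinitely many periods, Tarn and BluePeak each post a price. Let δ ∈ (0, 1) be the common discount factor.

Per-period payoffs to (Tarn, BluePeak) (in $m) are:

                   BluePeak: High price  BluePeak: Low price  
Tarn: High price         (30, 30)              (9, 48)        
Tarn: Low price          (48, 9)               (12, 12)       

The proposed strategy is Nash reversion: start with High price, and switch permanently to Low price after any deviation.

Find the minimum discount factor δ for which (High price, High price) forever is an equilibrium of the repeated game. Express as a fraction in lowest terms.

Under grim trigger the critical discount factor is (T−C)/(T−P) with T = 48, C = 30, P = 12.
δ* = (48−30)/(48−12) = 18/36 = 1/2.

1/2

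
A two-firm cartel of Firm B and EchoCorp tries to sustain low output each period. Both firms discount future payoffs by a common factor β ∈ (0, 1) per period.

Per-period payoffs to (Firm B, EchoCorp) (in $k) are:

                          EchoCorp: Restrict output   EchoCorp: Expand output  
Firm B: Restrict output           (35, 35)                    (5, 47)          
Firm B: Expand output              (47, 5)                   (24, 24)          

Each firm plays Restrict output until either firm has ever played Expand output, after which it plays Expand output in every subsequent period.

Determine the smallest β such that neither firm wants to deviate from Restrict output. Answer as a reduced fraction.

12/23

Under grim trigger the critical discount factor is (T−C)/(T−P) with T = 47, C = 35, P = 24.
β* = (47−35)/(47−24) = 12/23.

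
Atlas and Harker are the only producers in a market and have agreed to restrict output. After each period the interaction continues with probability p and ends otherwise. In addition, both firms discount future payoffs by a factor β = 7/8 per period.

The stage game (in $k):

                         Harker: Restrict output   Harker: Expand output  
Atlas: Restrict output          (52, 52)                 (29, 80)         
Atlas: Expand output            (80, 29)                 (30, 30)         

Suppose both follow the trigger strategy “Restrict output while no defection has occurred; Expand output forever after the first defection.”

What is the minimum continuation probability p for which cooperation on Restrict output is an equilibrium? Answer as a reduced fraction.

Expected continuation weight on next period's payoff is β·p = 7/8·p, which plays the role of the discount factor.
Cooperation requires 7/8·p ≥ (80−52)/(80−30) = 14/25, hence p ≥ 16/25.

16/25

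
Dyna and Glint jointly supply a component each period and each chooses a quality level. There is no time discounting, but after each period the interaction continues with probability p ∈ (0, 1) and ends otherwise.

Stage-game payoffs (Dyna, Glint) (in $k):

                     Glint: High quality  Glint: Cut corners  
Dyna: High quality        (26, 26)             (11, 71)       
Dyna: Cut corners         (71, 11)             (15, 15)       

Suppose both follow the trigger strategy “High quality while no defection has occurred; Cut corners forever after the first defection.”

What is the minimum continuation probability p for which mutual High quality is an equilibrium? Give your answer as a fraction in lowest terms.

45/56

With no time discounting, the continuation probability p plays the role of the discount factor.
Grim-trigger IC: 26/(1−p) ≥ 71 + 15p/(1−p) ⇒ p ≥ (71−26)/(71−15) = 45/56.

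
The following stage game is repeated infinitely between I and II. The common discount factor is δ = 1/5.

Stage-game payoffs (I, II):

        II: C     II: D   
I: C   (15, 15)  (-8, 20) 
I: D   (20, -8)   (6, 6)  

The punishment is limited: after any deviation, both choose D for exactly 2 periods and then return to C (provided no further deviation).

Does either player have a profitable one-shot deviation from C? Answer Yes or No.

Comparing payoff streams over the 3 periods until play realigns: cooperate → 15(1+δ+…+δ^2); deviate → 20 + 6(δ+…+δ^2).
Cooperation is sustained iff (15−6)(δ+…+δ^2) ≥ 20−15.
δ+…+δ^2 = 1/5·(1−(1/5)^2)/(1−1/5) = 0.2400, and (20−15)/(15−6) = 0.5556.
0.2400 < 0.5556, so cooperation is not sustainable.

Yes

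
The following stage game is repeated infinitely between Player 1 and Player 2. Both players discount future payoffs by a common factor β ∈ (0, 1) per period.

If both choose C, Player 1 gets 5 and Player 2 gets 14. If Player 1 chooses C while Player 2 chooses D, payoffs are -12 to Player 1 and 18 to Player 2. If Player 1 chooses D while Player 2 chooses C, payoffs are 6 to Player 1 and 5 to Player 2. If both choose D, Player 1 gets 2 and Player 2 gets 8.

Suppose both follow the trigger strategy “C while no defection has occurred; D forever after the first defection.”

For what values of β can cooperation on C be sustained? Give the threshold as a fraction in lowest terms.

2/5

Player 1: cooperation gives 5 each period; deviation gives 6 once then 2 forever.
  5/(1−β) ≥ 6 + 2β/(1−β) ⇒ β ≥ 1/4.
Player 2: cooperation gives 14 each period; deviation gives 18 once then 8 forever.
  β ≥ 4/10 = 2/5.
Both must hold, so the binding constraint is Player 2's: β ≥ 2/5.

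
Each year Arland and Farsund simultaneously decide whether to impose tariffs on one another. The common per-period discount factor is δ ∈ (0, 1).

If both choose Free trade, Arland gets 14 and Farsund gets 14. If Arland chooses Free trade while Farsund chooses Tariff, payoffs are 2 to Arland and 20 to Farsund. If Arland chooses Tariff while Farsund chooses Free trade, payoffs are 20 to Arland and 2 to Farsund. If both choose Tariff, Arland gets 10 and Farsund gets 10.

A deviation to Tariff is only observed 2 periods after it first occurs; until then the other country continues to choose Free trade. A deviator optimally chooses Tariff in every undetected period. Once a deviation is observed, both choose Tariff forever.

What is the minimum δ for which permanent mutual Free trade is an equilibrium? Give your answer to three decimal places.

Deviating for the 2 undetected periods gains 20−14 = 6 per period over cooperation, then loses 14−10 = 4 per period forever once punishment starts.
Gain: 6(1 + δ + … + δ^1); loss: 4·δ^2/(1−δ).
No profitable deviation ⇔ 6(1−δ^2) ≤ 4·δ^2, i.e. δ^2 ≥ 6/(6+4) = 3/5.
Hence δ ≥ (3/5)^(1/2) ≈ 0.775.

0.775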